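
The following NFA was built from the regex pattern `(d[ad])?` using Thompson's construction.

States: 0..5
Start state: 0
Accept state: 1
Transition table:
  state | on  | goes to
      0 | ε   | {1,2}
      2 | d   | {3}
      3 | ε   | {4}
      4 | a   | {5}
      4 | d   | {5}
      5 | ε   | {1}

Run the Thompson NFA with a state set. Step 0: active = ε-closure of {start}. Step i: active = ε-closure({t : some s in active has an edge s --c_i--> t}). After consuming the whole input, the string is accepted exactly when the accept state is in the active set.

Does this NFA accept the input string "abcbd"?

start: ε-closure({0}) = {0,1,2}
'a' @ 1: {}  — state set empty
rest 'bcbd' ignored (set empty)
end set {} — state 1 not in

Answer: REJECT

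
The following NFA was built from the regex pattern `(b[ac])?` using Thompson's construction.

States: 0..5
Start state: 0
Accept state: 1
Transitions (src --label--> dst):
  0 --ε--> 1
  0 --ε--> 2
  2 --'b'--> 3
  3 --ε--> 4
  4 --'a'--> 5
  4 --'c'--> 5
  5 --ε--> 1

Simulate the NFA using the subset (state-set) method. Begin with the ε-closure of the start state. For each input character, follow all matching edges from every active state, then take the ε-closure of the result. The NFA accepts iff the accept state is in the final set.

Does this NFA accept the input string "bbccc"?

Answer: REJECT

Steps:
S₀ = ε-closure({0}) = {0,1,2}
'b' @ 1: {3,4}
'b' @ 2: {}  — state set empty
rest 'ccc' ignored (set empty)
after full input: {}  (accept=1 not in)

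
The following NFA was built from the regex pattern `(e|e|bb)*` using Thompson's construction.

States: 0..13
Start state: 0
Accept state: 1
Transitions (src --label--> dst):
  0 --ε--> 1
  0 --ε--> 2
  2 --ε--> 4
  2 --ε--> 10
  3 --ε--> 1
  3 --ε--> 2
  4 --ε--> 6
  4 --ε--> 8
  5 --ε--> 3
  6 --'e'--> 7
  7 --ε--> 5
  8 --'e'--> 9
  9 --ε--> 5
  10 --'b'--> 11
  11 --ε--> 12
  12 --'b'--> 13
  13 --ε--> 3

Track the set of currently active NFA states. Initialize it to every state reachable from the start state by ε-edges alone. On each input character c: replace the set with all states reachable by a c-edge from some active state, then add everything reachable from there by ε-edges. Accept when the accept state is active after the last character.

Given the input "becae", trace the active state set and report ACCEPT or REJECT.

Answer: REJECT

Trace:
S₀ = ε-closure({0}) = {0,1,2,4,6,8,10}
'b' @ 1: {11,12}
'e' @ 2: {}  — dead — no transitions
rest 'cae' ignored (set empty)
end set {} — state 1 not in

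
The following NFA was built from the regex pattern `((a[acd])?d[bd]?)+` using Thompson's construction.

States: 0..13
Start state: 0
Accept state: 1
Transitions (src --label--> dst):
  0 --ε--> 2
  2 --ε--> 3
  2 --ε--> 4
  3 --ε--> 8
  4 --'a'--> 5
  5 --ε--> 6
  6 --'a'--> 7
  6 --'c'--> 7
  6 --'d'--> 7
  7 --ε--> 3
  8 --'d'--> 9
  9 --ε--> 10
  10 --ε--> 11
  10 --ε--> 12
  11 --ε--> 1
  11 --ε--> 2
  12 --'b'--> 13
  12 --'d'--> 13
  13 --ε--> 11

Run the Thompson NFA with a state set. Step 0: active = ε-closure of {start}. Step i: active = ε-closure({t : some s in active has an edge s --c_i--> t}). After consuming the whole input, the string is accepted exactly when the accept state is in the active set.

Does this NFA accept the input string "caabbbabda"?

Answer: REJECT

Derivation:
start: ε-closure({0}) = {0,2,3,4,8}
'c' @ 1: {}  — no active states
rest 'aabbbabda' ignored (set empty)
end set {} — state 1 not in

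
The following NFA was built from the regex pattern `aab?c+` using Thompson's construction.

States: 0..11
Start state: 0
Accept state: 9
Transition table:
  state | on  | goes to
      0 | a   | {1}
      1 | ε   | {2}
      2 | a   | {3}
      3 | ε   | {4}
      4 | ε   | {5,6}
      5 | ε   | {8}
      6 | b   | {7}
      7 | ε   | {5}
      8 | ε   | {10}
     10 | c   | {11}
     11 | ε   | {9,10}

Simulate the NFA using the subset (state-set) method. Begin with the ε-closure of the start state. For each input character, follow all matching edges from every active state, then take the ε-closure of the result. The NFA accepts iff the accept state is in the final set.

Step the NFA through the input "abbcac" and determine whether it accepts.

start: ε-closure({0}) = {0}
'a' @ 1: {1,2}
'b' @ 2: {}  — no active states
rest 'bcac' ignored (set empty)
end set {} — state 9 not in

Answer: REJECT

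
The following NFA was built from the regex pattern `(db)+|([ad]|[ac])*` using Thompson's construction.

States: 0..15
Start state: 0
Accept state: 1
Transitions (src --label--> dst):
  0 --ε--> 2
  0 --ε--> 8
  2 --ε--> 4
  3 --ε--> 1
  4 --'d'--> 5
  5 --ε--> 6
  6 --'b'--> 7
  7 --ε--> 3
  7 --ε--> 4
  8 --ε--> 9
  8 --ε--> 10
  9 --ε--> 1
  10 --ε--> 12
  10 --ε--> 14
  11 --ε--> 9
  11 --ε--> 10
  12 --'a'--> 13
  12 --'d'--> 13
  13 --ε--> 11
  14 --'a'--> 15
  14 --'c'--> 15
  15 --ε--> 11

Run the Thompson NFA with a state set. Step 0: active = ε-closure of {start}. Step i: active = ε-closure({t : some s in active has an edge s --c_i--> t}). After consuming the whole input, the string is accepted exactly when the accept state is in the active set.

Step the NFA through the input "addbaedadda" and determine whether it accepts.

Answer: REJECT

Steps:
S₀ = ε-closure({0}) = {0,1,2,4,8,9,10,12,14}
'a' @ 1: {1,9,10,11,12,13,14,15}  ✓accept
'd' @ 2: {1,9,10,11,12,13,14}  ✓accept
'd' @ 3: {1,9,10,11,12,13,14}  ✓accept
'b' @ 4: {}  — dead — no transitions
rest 'aedadda' ignored (set empty)
after full input: {}  (accept=1 not in)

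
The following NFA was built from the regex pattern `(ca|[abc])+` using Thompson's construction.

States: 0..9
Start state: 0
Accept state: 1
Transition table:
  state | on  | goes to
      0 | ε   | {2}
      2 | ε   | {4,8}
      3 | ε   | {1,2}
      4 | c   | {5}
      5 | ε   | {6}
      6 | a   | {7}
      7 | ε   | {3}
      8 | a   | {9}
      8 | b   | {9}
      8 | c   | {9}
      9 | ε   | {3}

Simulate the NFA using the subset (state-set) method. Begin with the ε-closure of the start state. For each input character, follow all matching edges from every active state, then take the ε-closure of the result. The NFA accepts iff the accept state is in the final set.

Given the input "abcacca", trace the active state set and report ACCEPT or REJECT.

start: ε-closure({0}) = {0,2,4,8}
'a' @ 1: {1,2,3,4,8,9}  ✓accept
'b' @ 2: {1,2,3,4,8,9}  ✓accept
'c' @ 3: {1,2,3,4,5,6,8,9}  ✓accept
'a' @ 4: {1,2,3,4,7,8,9}  ✓accept
'c' @ 5: {1,2,3,4,5,6,8,9}  ✓accept
'c' @ 6: {1,2,3,4,5,6,8,9}  ✓accept
'a' @ 7: {1,2,3,4,7,8,9}  ✓accept
final: {1,2,3,4,7,8,9}; accept 1 in set

Answer: ACCEPT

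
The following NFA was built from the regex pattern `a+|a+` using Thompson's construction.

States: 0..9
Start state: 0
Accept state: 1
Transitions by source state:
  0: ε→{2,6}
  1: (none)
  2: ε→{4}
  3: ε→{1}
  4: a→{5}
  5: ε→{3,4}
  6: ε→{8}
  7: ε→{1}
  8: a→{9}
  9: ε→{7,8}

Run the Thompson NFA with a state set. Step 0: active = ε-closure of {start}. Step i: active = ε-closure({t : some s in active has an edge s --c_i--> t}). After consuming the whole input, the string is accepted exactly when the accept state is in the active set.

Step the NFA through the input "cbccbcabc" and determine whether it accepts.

Answer: REJECT

Derivation:
S₀ = ε-closure({0}) = {0,2,4,6,8}
'c' @ 1: {}  — dead — no transitions
rest 'bccbcabc' ignored (set empty)
final: {}; accept 1 not in set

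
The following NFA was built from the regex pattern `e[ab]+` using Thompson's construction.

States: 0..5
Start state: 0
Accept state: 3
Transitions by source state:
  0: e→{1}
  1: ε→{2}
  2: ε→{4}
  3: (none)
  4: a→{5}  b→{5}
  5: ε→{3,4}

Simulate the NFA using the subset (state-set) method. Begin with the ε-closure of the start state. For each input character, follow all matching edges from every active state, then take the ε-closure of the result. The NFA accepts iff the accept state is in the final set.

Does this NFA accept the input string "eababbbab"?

S₀ = ε-closure({0}) = {0}
'e' @ 1: {1,2,4}
'a' @ 2: {3,4,5}  [accepting]
'b' @ 3: {3,4,5}  [accepting]
'a' @ 4: {3,4,5}  [accepting]
'b' @ 5: {3,4,5}  [accepting]
'b' @ 6: {3,4,5}  [accepting]
'b' @ 7: {3,4,5}  [accepting]
'a' @ 8: {3,4,5}  [accepting]
'b' @ 9: {3,4,5}  [accepting]
final: {3,4,5}; accept 3 in set

Answer: ACCEPT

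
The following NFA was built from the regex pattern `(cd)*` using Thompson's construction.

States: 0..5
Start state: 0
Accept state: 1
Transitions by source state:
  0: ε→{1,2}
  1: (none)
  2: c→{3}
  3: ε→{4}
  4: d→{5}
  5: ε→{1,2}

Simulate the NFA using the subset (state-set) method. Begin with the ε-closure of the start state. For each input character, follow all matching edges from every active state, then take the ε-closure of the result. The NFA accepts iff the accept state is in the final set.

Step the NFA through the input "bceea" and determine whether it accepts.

S₀ = ε-closure({0}) = {0,1,2}
'b' @ 1: {}  — state set empty
rest 'ceea' ignored (set empty)
end set {} — state 1 not in

Answer: REJECT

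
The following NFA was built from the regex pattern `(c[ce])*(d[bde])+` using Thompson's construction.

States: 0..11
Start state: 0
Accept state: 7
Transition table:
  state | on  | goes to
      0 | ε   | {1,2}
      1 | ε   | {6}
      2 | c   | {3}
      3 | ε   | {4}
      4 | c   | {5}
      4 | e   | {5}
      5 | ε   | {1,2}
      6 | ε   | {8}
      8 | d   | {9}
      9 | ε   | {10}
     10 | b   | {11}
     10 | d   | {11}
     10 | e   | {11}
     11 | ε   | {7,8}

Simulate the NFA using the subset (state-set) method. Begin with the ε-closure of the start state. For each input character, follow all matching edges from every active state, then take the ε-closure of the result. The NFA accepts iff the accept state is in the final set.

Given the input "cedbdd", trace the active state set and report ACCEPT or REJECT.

Answer: ACCEPT

Derivation:
start: ε-closure({0}) = {0,1,2,6,8}
'c' @ 1: {3,4}
'e' @ 2: {1,2,5,6,8}
'd' @ 3: {9,10}
'b' @ 4: {7,8,11}  (accept∈set)
'd' @ 5: {9,10}
'd' @ 6: {7,8,11}  (accept∈set)
final: {7,8,11}; accept 7 in set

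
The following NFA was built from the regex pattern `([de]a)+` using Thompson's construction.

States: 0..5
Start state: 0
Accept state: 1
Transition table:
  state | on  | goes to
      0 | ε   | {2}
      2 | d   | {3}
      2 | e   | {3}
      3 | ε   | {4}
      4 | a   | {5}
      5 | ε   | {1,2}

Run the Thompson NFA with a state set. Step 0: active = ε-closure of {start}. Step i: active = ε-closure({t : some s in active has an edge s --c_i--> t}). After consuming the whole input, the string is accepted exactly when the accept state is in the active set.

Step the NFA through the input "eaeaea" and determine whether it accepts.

Answer: ACCEPT

Derivation:
initial (ε-close {0}): {0,2}
'e' @ 1: {3,4}
'a' @ 2: {1,2,5}  [accepting]
'e' @ 3: {3,4}
'a' @ 4: {1,2,5}  [accepting]
'e' @ 5: {3,4}
'a' @ 6: {1,2,5}  [accepting]
final: {1,2,5}; accept 1 in set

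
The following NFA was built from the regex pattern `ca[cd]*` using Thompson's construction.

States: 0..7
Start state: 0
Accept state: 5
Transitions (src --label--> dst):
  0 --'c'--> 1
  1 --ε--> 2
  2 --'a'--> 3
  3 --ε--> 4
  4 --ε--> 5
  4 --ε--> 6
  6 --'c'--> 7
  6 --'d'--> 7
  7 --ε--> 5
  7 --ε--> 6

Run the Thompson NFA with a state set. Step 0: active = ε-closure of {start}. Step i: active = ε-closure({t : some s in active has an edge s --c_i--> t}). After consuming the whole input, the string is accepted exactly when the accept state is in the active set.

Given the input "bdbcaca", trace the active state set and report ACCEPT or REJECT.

Answer: REJECT

Steps:
initial (ε-close {0}): {0}
'b' @ 1: {}  — no active states
rest 'dbcaca' ignored (set empty)
final: {}; accept 5 not in set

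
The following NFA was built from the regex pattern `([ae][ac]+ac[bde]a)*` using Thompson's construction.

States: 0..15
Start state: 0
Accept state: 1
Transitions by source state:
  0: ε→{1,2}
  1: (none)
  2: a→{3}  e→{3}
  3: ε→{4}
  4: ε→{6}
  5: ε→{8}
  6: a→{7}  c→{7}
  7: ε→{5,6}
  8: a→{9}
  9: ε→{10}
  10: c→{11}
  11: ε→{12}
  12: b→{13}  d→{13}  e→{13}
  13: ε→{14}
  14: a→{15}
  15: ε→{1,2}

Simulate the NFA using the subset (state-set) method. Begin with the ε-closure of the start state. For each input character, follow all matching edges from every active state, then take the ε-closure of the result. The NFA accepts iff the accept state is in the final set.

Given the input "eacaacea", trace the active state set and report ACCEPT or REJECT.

initial (ε-close {0}): {0,1,2}
'e' @ 1: {3,4,6}
'a' @ 2: {5,6,7,8}
'c' @ 3: {5,6,7,8}
'a' @ 4: {5,6,7,8,9,10}
'a' @ 5: {5,6,7,8,9,10}
'c' @ 6: {5,6,7,8,11,12}
'e' @ 7: {13,14}
'a' @ 8: {1,2,15}  ✓accept
after full input: {1,2,15}  (accept=1 in)

Answer: ACCEPT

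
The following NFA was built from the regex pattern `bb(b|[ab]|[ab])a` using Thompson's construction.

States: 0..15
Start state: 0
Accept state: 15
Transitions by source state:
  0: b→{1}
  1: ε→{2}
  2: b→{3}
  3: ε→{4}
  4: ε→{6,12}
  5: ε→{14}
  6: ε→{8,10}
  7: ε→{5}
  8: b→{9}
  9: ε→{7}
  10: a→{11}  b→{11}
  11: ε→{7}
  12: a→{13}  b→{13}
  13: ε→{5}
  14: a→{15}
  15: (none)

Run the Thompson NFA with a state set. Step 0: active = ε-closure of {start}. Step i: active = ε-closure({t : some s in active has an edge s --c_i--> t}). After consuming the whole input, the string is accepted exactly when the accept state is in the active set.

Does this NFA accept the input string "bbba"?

Answer: ACCEPT

Steps:
initial (ε-close {0}): {0}
'b' @ 1: {1,2}
'b' @ 2: {3,4,6,8,10,12}
'b' @ 3: {5,7,9,11,13,14}
'a' @ 4: {15}  (accept∈set)
after full input: {15}  (accept=15 in)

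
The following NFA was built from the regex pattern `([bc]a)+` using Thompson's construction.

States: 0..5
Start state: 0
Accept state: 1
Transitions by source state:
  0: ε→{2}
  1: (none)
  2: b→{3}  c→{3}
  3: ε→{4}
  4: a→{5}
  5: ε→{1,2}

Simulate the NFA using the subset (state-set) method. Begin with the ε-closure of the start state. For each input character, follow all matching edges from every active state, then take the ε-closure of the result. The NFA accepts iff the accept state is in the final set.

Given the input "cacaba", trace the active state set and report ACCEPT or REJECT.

Answer: ACCEPT

Trace:
initial (ε-close {0}): {0,2}
'c' @ 1: {3,4}
'a' @ 2: {1,2,5}  [accepting]
'c' @ 3: {3,4}
'a' @ 4: {1,2,5}  [accepting]
'b' @ 5: {3,4}
'a' @ 6: {1,2,5}  [accepting]
end set {1,2,5} — state 1 in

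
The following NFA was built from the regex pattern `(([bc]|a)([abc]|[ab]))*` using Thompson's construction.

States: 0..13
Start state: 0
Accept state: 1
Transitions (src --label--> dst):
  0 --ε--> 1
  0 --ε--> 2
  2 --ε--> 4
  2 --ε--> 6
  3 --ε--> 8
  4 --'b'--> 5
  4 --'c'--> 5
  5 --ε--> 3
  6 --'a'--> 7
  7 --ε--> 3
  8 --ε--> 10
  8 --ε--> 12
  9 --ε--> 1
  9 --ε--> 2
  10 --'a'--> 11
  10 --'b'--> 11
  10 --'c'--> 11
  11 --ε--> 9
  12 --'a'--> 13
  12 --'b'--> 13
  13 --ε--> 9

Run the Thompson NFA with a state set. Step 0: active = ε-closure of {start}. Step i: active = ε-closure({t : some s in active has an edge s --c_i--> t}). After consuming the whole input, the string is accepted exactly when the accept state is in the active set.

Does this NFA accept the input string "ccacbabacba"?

initial (ε-close {0}): {0,1,2,4,6}
'c' @ 1: {3,5,8,10,12}
'c' @ 2: {1,2,4,6,9,11}  [accepting]
'a' @ 3: {3,7,8,10,12}
'c' @ 4: {1,2,4,6,9,11}  [accepting]
'b' @ 5: {3,5,8,10,12}
'a' @ 6: {1,2,4,6,9,11,13}  [accepting]
'b' @ 7: {3,5,8,10,12}
'a' @ 8: {1,2,4,6,9,11,13}  [accepting]
'c' @ 9: {3,5,8,10,12}
'b' @ 10: {1,2,4,6,9,11,13}  [accepting]
'a' @ 11: {3,7,8,10,12}
end set {3,7,8,10,12} — state 1 not in

Answer: REJECT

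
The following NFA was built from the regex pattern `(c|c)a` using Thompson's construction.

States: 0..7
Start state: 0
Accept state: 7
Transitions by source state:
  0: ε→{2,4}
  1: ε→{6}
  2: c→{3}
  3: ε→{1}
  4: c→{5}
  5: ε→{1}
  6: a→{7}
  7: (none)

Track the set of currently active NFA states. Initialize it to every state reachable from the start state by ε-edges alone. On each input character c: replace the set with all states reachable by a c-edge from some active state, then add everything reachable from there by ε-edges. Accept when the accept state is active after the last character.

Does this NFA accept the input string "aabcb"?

Answer: REJECT

Steps:
initial (ε-close {0}): {0,2,4}
'a' @ 1: {}  — no active states
rest 'abcb' ignored (set empty)
final: {}; accept 7 not in set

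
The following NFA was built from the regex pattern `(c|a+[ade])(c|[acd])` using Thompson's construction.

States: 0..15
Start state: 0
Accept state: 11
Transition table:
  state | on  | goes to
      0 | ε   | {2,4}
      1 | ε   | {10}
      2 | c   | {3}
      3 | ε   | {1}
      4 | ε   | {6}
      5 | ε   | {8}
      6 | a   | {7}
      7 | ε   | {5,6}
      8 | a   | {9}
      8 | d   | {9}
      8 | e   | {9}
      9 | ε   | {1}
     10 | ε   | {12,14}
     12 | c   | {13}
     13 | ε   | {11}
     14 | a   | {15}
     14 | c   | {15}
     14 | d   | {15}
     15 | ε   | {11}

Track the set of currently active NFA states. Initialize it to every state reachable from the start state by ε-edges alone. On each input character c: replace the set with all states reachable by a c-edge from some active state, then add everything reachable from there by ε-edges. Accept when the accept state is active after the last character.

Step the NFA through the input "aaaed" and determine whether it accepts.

start: ε-closure({0}) = {0,2,4,6}
'a' @ 1: {5,6,7,8}
'a' @ 2: {1,5,6,7,8,9,10,12,14}
'a' @ 3: {1,5,6,7,8,9,10,11,12,14,15}  (accept∈set)
'e' @ 4: {1,9,10,12,14}
'd' @ 5: {11,15}  (accept∈set)
after full input: {11,15}  (accept=11 in)

Answer: ACCEPT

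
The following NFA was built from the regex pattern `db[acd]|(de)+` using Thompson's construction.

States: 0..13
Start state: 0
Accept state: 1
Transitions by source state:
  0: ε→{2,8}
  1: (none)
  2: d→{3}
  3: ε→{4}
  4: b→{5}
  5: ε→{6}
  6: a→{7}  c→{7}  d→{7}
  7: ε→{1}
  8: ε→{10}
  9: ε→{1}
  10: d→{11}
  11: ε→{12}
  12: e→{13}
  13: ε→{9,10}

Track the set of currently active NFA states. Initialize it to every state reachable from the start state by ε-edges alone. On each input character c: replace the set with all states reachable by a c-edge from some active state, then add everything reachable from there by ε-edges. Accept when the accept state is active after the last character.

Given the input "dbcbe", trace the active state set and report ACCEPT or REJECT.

initial (ε-close {0}): {0,2,8,10}
'd' @ 1: {3,4,11,12}
'b' @ 2: {5,6}
'c' @ 3: {1,7}  (accept∈set)
'b' @ 4: {}  — state set empty
rest 'e' ignored (set empty)
after full input: {}  (accept=1 not in)

Answer: REJECT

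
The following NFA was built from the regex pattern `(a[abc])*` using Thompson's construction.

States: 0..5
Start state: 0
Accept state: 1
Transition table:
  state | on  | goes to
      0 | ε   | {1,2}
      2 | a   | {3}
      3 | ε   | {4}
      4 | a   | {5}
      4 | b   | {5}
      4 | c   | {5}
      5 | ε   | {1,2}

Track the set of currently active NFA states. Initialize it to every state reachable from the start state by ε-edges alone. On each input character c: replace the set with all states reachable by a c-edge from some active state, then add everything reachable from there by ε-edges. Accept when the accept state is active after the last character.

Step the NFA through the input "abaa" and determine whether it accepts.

Answer: ACCEPT

Trace:
start: ε-closure({0}) = {0,1,2}
'a' @ 1: {3,4}
'b' @ 2: {1,2,5}  [accepting]
'a' @ 3: {3,4}
'a' @ 4: {1,2,5}  [accepting]
final: {1,2,5}; accept 1 in set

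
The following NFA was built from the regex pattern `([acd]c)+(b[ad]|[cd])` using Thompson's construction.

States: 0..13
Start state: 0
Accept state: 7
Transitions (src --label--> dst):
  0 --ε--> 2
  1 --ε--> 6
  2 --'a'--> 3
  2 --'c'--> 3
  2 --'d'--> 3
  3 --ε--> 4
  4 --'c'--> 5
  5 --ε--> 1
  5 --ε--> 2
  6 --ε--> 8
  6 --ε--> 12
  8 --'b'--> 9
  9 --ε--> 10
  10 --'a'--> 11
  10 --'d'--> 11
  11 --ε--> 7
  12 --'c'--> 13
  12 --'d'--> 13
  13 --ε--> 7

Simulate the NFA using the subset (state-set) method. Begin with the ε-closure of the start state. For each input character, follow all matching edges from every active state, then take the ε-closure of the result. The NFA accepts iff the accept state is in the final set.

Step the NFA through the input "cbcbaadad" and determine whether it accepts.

Answer: REJECT

Derivation:
S₀ = ε-closure({0}) = {0,2}
'c' @ 1: {3,4}
'b' @ 2: {}  — dead — no transitions
rest 'cbaadad' ignored (set empty)
final: {}; accept 7 not in set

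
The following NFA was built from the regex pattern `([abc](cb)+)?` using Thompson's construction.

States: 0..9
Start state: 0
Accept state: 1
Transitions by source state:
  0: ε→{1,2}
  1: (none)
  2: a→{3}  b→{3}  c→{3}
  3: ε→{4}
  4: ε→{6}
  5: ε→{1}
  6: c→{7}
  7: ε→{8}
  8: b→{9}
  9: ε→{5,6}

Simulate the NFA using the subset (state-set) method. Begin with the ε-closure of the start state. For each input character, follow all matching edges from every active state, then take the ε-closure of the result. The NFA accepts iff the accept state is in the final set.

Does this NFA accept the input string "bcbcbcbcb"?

start: ε-closure({0}) = {0,1,2}
'b' @ 1: {3,4,6}
'c' @ 2: {7,8}
'b' @ 3: {1,5,6,9}  ✓accept
'c' @ 4: {7,8}
'b' @ 5: {1,5,6,9}  ✓accept
'c' @ 6: {7,8}
'b' @ 7: {1,5,6,9}  ✓accept
'c' @ 8: {7,8}
'b' @ 9: {1,5,6,9}  ✓accept
after full input: {1,5,6,9}  (accept=1 in)

Answer: ACCEPT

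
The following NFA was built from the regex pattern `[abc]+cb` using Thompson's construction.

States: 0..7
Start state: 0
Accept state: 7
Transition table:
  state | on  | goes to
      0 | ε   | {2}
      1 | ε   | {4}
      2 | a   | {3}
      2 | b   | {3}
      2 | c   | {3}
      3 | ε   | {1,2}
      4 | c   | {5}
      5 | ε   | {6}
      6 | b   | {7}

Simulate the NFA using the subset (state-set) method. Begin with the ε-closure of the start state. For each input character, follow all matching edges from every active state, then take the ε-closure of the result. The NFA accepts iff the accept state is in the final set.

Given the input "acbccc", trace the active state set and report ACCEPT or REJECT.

Answer: REJECT

Steps:
S₀ = ε-closure({0}) = {0,2}
'a' @ 1: {1,2,3,4}
'c' @ 2: {1,2,3,4,5,6}
'b' @ 3: {1,2,3,4,7}  (accept∈set)
'c' @ 4: {1,2,3,4,5,6}
'c' @ 5: {1,2,3,4,5,6}
'c' @ 6: {1,2,3,4,5,6}
after full input: {1,2,3,4,5,6}  (accept=7 not in)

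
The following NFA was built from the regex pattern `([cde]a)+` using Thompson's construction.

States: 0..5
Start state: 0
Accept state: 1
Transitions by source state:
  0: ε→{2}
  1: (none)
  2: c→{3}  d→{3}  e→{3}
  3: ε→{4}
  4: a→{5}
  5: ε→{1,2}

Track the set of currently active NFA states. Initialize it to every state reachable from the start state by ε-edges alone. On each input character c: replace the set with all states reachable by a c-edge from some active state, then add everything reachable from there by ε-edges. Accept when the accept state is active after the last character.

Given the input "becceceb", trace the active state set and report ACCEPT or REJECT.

Answer: REJECT

Trace:
initial (ε-close {0}): {0,2}
'b' @ 1: {}  — state set empty
rest 'ecceceb' ignored (set empty)
after full input: {}  (accept=1 not in)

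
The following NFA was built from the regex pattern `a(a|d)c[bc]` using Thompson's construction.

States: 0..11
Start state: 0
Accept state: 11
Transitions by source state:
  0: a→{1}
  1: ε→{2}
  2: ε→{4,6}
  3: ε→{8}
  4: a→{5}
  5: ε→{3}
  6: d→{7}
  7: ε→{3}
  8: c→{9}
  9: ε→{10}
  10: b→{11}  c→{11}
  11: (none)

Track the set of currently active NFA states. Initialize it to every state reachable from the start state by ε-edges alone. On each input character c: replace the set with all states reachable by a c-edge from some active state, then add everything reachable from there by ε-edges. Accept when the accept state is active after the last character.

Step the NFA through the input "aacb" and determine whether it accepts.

Answer: ACCEPT

Derivation:
start: ε-closure({0}) = {0}
'a' @ 1: {1,2,4,6}
'a' @ 2: {3,5,8}
'c' @ 3: {9,10}
'b' @ 4: {11}  ✓accept
final: {11}; accept 11 in set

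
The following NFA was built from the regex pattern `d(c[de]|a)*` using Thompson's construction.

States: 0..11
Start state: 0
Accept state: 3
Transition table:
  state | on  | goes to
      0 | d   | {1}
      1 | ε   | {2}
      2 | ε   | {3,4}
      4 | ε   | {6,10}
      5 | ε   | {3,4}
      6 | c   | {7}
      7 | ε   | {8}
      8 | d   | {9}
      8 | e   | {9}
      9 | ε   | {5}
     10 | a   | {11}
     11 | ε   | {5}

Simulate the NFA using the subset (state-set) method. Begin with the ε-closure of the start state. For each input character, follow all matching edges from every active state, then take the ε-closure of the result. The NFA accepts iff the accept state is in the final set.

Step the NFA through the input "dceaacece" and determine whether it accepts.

start: ε-closure({0}) = {0}
'd' @ 1: {1,2,3,4,6,10}  (accept∈set)
'c' @ 2: {7,8}
'e' @ 3: {3,4,5,6,9,10}  (accept∈set)
'a' @ 4: {3,4,5,6,10,11}  (accept∈set)
'a' @ 5: {3,4,5,6,10,11}  (accept∈set)
'c' @ 6: {7,8}
'e' @ 7: {3,4,5,6,9,10}  (accept∈set)
'c' @ 8: {7,8}
'e' @ 9: {3,4,5,6,9,10}  (accept∈set)
end set {3,4,5,6,9,10} — state 3 in

Answer: ACCEPT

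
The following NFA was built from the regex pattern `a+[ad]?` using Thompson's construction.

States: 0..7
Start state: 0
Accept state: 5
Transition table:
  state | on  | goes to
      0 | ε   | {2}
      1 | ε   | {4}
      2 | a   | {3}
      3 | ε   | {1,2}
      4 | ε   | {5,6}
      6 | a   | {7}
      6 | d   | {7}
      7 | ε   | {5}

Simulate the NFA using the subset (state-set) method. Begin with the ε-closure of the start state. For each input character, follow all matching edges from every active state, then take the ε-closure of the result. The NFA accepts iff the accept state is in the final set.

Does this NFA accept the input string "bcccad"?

Answer: REJECT

Steps:
start: ε-closure({0}) = {0,2}
'b' @ 1: {}  — state set empty
rest 'cccad' ignored (set empty)
after full input: {}  (accept=5 not in)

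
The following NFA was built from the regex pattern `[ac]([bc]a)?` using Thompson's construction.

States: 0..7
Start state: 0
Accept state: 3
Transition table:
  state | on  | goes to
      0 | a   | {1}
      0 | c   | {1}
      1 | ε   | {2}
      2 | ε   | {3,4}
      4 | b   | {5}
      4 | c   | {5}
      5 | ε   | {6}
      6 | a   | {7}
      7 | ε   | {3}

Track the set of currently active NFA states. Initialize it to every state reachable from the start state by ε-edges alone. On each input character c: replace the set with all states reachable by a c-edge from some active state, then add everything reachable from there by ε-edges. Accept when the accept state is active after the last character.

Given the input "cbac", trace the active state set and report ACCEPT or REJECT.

Answer: REJECT

Steps:
initial (ε-close {0}): {0}
'c' @ 1: {1,2,3,4}  ✓accept
'b' @ 2: {5,6}
'a' @ 3: {3,7}  ✓accept
'c' @ 4: {}  — no active states
after full input: {}  (accept=3 not in)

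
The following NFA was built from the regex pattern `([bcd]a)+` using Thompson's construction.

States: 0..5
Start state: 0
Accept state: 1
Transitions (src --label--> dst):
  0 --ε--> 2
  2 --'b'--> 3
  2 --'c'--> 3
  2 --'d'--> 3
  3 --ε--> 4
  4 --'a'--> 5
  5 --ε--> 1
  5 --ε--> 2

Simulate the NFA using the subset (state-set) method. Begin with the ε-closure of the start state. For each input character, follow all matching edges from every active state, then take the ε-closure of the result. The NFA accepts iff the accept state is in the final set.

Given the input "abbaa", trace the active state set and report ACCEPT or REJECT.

Answer: REJECT

Derivation:
start: ε-closure({0}) = {0,2}
'a' @ 1: {}  — state set empty
rest 'bbaa' ignored (set empty)
end set {} — state 1 not in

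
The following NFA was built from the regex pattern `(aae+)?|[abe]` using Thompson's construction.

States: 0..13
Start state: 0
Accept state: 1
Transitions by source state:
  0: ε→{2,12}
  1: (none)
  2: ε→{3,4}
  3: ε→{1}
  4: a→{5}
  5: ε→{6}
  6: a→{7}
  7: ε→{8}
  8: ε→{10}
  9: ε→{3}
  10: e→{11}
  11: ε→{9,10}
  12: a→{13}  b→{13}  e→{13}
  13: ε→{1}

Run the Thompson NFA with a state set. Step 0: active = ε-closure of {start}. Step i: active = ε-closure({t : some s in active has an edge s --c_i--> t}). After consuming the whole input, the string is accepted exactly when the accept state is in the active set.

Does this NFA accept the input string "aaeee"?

initial (ε-close {0}): {0,1,2,3,4,12}
'a' @ 1: {1,5,6,13}  [accepting]
'a' @ 2: {7,8,10}
'e' @ 3: {1,3,9,10,11}  [accepting]
'e' @ 4: {1,3,9,10,11}  [accepting]
'e' @ 5: {1,3,9,10,11}  [accepting]
end set {1,3,9,10,11} — state 1 in

Answer: ACCEPT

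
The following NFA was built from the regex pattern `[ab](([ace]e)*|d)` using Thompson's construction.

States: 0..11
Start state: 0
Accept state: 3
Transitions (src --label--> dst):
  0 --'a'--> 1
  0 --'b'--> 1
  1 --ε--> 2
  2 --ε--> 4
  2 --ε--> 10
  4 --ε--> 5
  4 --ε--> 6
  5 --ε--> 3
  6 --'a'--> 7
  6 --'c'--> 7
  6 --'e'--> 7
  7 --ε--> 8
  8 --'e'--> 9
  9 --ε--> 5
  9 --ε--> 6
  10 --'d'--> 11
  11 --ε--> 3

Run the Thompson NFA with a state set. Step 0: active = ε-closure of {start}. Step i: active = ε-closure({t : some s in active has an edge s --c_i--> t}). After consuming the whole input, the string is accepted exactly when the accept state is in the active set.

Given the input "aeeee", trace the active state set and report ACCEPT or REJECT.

Answer: ACCEPT

Steps:
S₀ = ε-closure({0}) = {0}
'a' @ 1: {1,2,3,4,5,6,10}  (accept∈set)
'e' @ 2: {7,8}
'e' @ 3: {3,5,6,9}  (accept∈set)
'e' @ 4: {7,8}
'e' @ 5: {3,5,6,9}  (accept∈set)
final: {3,5,6,9}; accept 3 in set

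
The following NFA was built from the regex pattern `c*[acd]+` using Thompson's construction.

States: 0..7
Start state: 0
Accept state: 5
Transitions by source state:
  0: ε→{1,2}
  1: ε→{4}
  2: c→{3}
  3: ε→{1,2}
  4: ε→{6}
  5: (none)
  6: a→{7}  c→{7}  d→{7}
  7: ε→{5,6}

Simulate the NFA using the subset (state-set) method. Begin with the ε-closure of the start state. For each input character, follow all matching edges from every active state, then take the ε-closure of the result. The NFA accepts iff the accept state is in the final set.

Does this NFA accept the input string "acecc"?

Answer: REJECT

Trace:
S₀ = ε-closure({0}) = {0,1,2,4,6}
'a' @ 1: {5,6,7}  (accept∈set)
'c' @ 2: {5,6,7}  (accept∈set)
'e' @ 3: {}  — state set empty
rest 'cc' ignored (set empty)
end set {} — state 5 not in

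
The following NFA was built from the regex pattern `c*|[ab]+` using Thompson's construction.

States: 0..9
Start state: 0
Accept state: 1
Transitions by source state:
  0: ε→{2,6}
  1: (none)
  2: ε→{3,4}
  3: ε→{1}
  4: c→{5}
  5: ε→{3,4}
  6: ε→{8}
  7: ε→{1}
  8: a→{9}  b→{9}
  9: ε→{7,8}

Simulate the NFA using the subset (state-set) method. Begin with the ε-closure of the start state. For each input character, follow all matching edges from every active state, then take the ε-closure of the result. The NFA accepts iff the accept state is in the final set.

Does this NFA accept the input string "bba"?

Answer: ACCEPT

Steps:
S₀ = ε-closure({0}) = {0,1,2,3,4,6,8}
'b' @ 1: {1,7,8,9}  [accepting]
'b' @ 2: {1,7,8,9}  [accepting]
'a' @ 3: {1,7,8,9}  [accepting]
end set {1,7,8,9} — state 1 in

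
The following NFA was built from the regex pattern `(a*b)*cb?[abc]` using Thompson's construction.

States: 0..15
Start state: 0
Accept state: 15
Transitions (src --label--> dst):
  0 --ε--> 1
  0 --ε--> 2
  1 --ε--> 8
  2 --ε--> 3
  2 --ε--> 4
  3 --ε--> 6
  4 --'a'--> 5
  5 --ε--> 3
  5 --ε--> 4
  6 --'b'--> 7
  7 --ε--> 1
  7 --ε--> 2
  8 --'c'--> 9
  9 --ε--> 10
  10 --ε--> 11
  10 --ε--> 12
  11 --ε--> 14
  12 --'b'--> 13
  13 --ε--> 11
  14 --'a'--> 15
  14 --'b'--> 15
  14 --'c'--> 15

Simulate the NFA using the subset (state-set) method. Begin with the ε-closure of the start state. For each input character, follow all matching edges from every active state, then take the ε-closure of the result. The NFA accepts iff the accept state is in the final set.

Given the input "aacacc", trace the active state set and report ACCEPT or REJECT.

Answer: REJECT

Trace:
S₀ = ε-closure({0}) = {0,1,2,3,4,6,8}
'a' @ 1: {3,4,5,6}
'a' @ 2: {3,4,5,6}
'c' @ 3: {}  — no active states
rest 'acc' ignored (set empty)
final: {}; accept 15 not in set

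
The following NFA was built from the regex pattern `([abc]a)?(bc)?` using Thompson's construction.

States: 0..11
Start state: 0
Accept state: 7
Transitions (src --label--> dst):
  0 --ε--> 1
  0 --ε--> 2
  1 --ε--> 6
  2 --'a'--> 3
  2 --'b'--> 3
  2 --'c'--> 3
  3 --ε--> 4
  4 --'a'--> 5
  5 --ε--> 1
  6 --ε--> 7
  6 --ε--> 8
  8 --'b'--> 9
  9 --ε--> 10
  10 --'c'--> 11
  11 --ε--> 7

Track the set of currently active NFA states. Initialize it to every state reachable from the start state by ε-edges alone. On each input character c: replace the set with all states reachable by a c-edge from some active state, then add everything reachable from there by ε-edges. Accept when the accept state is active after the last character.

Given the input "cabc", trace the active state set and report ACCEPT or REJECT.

Answer: ACCEPT

Steps:
initial (ε-close {0}): {0,1,2,6,7,8}
'c' @ 1: {3,4}
'a' @ 2: {1,5,6,7,8}  [accepting]
'b' @ 3: {9,10}
'c' @ 4: {7,11}  [accepting]
after full input: {7,11}  (accept=7 in)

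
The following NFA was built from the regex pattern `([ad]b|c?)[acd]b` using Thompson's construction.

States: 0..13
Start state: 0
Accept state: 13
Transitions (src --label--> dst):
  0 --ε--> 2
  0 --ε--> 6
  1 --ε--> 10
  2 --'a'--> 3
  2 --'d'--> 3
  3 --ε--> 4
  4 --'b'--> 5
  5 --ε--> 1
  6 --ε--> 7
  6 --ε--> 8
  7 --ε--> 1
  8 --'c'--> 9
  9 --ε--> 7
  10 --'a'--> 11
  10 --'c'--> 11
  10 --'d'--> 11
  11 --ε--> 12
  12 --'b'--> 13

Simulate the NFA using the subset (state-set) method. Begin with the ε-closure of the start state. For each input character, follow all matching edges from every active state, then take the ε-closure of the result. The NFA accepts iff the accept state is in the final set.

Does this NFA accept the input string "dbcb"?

S₀ = ε-closure({0}) = {0,1,2,6,7,8,10}
'd' @ 1: {3,4,11,12}
'b' @ 2: {1,5,10,13}  ✓accept
'c' @ 3: {11,12}
'b' @ 4: {13}  ✓accept
after full input: {13}  (accept=13 in)

Answer: ACCEPT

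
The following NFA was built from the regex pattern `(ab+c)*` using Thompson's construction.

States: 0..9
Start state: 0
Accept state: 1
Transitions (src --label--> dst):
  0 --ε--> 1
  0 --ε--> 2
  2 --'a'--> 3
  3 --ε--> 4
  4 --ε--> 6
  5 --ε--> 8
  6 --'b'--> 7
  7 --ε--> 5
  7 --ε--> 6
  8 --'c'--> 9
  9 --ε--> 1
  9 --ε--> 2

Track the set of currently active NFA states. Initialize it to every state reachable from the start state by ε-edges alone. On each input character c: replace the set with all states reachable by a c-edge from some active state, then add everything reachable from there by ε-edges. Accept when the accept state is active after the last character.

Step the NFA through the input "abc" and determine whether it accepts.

Answer: ACCEPT

Steps:
start: ε-closure({0}) = {0,1,2}
'a' @ 1: {3,4,6}
'b' @ 2: {5,6,7,8}
'c' @ 3: {1,2,9}  (accept∈set)
after full input: {1,2,9}  (accept=1 in)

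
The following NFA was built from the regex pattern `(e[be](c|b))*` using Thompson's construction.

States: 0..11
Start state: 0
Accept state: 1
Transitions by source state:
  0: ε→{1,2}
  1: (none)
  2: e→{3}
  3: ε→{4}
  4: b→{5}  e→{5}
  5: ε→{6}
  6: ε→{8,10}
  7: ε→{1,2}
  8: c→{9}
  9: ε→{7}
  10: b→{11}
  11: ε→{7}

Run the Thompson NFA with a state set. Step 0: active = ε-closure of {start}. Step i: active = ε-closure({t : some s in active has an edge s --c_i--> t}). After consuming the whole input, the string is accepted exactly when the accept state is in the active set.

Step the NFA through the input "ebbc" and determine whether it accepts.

initial (ε-close {0}): {0,1,2}
'e' @ 1: {3,4}
'b' @ 2: {5,6,8,10}
'b' @ 3: {1,2,7,11}  ✓accept
'c' @ 4: {}  — state set empty
end set {} — state 1 not in

Answer: REJECT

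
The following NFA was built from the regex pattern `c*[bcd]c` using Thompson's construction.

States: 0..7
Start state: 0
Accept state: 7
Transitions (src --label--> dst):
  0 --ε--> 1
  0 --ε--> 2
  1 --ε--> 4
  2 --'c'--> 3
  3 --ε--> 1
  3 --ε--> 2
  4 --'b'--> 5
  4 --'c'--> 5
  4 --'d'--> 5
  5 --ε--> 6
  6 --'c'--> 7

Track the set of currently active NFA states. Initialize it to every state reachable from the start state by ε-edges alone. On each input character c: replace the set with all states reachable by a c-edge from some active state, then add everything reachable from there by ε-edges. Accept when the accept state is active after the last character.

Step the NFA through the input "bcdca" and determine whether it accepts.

Answer: REJECT

Steps:
start: ε-closure({0}) = {0,1,2,4}
'b' @ 1: {5,6}
'c' @ 2: {7}  (accept∈set)
'd' @ 3: {}  — dead — no transitions
rest 'ca' ignored (set empty)
final: {}; accept 7 not in set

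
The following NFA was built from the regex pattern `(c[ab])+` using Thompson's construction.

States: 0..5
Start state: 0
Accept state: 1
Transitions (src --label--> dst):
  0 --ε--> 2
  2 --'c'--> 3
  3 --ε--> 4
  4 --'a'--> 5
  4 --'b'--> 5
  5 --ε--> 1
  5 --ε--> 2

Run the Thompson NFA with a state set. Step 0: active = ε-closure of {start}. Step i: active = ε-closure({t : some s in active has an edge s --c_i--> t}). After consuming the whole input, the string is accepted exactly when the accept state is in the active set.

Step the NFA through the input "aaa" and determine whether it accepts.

Answer: REJECT

Derivation:
initial (ε-close {0}): {0,2}
'a' @ 1: {}  — no active states
rest 'aa' ignored (set empty)
final: {}; accept 1 not in set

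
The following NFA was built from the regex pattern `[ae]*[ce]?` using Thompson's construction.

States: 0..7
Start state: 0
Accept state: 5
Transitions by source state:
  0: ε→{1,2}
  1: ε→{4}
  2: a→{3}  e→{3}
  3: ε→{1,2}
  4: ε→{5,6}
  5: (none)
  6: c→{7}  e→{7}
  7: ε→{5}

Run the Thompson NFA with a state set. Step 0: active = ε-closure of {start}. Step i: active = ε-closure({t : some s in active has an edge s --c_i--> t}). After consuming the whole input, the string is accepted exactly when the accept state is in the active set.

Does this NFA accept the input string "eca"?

Answer: REJECT

Derivation:
start: ε-closure({0}) = {0,1,2,4,5,6}
'e' @ 1: {1,2,3,4,5,6,7}  ✓accept
'c' @ 2: {5,7}  ✓accept
'a' @ 3: {}  — no active states
after full input: {}  (accept=5 not in)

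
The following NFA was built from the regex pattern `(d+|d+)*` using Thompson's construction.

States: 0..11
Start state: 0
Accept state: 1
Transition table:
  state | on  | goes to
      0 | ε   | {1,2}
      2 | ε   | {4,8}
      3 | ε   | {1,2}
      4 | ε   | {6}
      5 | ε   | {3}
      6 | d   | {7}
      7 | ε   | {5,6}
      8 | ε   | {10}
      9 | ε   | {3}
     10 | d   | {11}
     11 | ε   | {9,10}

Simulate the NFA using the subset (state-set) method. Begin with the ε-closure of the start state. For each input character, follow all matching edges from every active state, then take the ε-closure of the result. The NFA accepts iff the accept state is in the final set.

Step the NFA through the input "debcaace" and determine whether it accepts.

Answer: REJECT

Derivation:
start: ε-closure({0}) = {0,1,2,4,6,8,10}
'd' @ 1: {1,2,3,4,5,6,7,8,9,10,11}  ✓accept
'e' @ 2: {}  — no active states
rest 'bcaace' ignored (set empty)
end set {} — state 1 not in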